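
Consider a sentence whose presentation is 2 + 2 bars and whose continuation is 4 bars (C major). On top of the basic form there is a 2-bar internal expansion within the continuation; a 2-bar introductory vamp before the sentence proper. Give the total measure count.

12 measures

Basic sentence: 2 + 2 + 4 = 8 bars.
8 (basic form) + 2 (internal expansion) + 2 (introduction) = 12.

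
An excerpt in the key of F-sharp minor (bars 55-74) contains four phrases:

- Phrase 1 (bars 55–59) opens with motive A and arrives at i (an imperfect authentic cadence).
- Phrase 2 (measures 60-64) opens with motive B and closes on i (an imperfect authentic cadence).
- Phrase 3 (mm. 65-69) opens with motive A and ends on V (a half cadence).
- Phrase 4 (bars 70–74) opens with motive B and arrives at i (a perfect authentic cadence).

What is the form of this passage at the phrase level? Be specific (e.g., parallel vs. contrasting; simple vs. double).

Four phrases in two halves: the first half (mm. 55-64) ends with an imperfect authentic cadence, the second (mm. 65–74) with a perfect authentic cadence — a large antecedent–consequent pair, i.e. a double period.
Phrase 3 begins with the same material as phrase 1, making it parallel.

parallel double period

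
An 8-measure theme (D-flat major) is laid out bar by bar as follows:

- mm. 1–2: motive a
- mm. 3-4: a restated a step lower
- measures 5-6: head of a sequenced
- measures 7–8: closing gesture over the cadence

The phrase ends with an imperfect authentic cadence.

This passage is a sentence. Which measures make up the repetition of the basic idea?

measures 3–4

The presentation of a sentence is the basic idea (mm. 1-2) plus its repetition (measures 3–4); the repetition of the basic idea is therefore mm. 3–4.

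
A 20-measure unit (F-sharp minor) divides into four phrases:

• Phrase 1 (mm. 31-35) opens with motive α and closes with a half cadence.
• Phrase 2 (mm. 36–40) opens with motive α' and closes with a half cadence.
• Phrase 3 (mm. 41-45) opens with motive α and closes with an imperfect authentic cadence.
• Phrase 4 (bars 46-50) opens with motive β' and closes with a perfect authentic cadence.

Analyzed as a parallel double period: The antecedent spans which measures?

measures 31–40

In a double period the four phrases pair into a large antecedent (phrases 1–2, ending half cadence) and a large consequent (phrases 3–4, ending perfect authentic cadence). The antecedent spans mm. 31–40.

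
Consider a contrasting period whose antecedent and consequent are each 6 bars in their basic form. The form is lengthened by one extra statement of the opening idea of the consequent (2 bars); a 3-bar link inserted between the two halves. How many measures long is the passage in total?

17 measures

Basic contrasting period: 6 + 6 = 12 bars.
12 (basic form) + 2 (extra statement) + 3 (link) = 17.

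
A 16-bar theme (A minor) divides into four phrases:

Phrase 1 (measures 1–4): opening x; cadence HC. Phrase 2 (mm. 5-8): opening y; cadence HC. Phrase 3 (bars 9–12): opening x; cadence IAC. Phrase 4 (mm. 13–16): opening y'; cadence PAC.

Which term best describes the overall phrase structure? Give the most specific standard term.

parallel double period

Four phrases in two halves: the first half (measures 1-8) ends with a half cadence, the second (mm. 9–16) with a perfect authentic cadence — a large antecedent–consequent pair, i.e. a double period.
Phrase 3 begins with the same material as phrase 1, making it parallel.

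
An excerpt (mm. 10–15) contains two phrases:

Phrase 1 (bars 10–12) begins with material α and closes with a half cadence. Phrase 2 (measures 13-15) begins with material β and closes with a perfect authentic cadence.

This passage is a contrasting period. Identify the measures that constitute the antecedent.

measures 10–12

The antecedent is the phrase ending with the weaker cadence (half cadence, phrase 1) and the consequent the one ending more conclusively (perfect authentic cadence, phrase 2); the antecedent is bars 10–12.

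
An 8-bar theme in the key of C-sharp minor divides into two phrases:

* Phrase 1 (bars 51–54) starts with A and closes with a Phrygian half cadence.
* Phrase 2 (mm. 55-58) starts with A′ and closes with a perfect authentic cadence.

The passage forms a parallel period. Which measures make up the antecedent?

measures 51–54

The phrase ending with the weaker cadence (Phrygian half cadence) is the antecedent; the one ending more conclusively (perfect authentic cadence) is the consequent. The antecedent is measures 51–54.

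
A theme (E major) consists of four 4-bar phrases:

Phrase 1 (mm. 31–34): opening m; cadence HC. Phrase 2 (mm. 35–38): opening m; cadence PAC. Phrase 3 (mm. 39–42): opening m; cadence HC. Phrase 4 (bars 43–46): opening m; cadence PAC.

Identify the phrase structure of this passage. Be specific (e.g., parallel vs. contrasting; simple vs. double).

repeated period

The cadence pattern HC–PAC–HC–PAC is weak–strong twice, and phrases 3–4 restate phrases 1–2: a period heard twice, not a double period (which would end weakly at phrase 2).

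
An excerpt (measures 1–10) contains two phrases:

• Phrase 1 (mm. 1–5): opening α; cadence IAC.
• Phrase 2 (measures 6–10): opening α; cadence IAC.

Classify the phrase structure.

Both phrases have the same opening (α) and the same cadence (imperfect authentic cadence): the second is a restatement, not a consequent, so this is a repeated phrase rather than a period.

repeated phrase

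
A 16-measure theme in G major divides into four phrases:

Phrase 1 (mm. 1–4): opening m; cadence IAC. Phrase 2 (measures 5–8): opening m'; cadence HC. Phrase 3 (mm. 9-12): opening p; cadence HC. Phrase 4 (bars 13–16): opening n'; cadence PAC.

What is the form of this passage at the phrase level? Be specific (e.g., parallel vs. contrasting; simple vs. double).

contrasting double period

Four phrases in two halves: the first half (mm. 1-8) ends with a half cadence, the second (mm. 9–16) with a perfect authentic cadence — a large antecedent–consequent pair, i.e. a double period.
Phrase 3 begins with different material from phrase 1, making it contrasting.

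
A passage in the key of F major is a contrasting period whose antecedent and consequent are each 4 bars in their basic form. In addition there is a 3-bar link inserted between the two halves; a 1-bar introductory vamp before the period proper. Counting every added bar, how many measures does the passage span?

Basic contrasting period: 4 + 4 = 8 bars.
8 (basic form) + 3 (link) + 1 (introduction) = 12.

12 measures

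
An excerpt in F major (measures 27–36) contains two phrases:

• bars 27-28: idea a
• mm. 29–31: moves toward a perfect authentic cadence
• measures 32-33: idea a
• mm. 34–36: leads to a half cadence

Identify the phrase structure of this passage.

phrase group

The second phrase closes with a half cadence, which is not stronger than the first phrase's perfect authentic cadence; without a weak→strong cadential pair there is no antecedent–consequent relationship, so this is a phrase group rather than a period.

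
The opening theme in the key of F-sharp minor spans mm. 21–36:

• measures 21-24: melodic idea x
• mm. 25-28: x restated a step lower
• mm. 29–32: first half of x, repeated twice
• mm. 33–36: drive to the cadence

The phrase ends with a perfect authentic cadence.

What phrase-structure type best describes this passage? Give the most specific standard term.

sentence

Basic idea (bars 21–24) + its repetition (mm. 25–28) form the presentation; fragmentation and cadence (mm. 29-36) form the continuation — the 16-bar whole is a sentence.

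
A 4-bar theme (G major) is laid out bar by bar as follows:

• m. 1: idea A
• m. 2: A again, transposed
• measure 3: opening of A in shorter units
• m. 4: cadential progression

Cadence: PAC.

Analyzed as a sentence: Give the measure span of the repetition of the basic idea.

The presentation of a sentence is the basic idea (measure 1) plus its repetition (bar 2); the repetition of the basic idea is therefore bar 2.

measures 2–2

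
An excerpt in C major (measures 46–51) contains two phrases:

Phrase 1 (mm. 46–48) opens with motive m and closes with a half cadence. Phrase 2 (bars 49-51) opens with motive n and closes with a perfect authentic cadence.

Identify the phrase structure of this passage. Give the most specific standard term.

contrasting period

Phrase 1 ends with a half cadence (weaker) and phrase 2 with a perfect authentic cadence (stronger): antecedent + consequent = a period.
The two phrases open with different material (m / n), so the period is contrasting.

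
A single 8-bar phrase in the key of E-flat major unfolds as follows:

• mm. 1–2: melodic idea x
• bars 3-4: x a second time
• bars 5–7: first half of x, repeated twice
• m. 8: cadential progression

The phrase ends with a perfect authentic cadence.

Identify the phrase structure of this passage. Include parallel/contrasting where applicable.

sentence

Basic idea (mm. 1–2) + its repetition (mm. 3–4) form the presentation; fragmentation and cadence (bars 5–8) form the continuation — the 8-bar whole is a sentence.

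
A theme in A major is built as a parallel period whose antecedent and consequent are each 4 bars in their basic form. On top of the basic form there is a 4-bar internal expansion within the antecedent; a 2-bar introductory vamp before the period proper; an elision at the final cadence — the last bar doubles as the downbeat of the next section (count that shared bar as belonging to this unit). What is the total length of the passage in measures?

14 measures

Basic parallel period: 4 + 4 = 8 bars.
8 (basic form) + 4 (internal expansion) + 2 (introduction) = 14.
The elision shares a bar with the next section but does not change this unit's count.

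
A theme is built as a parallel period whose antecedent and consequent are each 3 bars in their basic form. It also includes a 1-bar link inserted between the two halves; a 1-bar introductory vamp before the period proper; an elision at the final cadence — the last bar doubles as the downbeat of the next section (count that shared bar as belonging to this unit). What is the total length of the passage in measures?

8 measures

Basic parallel period: 3 + 3 = 6 bars.
6 (basic form) + 1 (link) + 1 (introduction) = 8.
The elision shares a bar with the next section but does not change this unit's count.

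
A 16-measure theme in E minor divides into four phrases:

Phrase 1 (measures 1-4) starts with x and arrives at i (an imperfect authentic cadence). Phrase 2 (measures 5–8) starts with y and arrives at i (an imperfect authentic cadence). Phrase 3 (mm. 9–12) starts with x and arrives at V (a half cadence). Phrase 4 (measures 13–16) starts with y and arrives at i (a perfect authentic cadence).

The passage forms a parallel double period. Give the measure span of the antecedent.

measures 1–8

In a double period the four phrases pair into a large antecedent (phrases 1–2, ending imperfect authentic cadence) and a large consequent (phrases 3–4, ending perfect authentic cadence). The antecedent spans bars 1–8.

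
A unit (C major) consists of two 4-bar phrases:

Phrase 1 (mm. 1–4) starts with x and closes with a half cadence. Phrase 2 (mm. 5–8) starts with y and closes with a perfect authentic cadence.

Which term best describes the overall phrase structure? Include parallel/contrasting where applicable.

contrasting period

Phrase 1 ends with a half cadence (weaker) and phrase 2 with a perfect authentic cadence (stronger): antecedent + consequent = a period.
The two phrases open with different material (x / y), so the period is contrasting.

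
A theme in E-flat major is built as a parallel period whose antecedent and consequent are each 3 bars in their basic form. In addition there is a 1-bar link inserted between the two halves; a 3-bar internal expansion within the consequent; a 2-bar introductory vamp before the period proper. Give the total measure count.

12 measures

Basic parallel period: 3 + 3 = 6 bars.
6 (basic form) + 1 (link) + 3 (internal expansion) + 2 (introduction) = 12.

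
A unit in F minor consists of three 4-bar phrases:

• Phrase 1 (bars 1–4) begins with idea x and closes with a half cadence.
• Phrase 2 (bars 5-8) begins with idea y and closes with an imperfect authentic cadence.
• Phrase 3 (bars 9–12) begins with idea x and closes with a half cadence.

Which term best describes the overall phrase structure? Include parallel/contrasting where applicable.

The final phrase closes with a half cadence, which is not stronger than the preceding imperfect authentic cadence; the 3 phrases lack an overall antecedent–consequent design and so form a phrase group.

phrase group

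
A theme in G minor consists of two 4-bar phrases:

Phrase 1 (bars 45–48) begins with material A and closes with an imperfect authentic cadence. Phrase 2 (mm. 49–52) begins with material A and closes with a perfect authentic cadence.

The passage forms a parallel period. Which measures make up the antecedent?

The phrase ending with the weaker cadence (imperfect authentic cadence) is the antecedent; the one ending more conclusively (perfect authentic cadence) is the consequent. The antecedent is measures 45–48.

measures 45–48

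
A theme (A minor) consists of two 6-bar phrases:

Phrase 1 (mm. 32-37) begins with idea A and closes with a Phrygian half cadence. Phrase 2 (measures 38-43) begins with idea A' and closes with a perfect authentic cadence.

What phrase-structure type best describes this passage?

Phrase 1 ends with a Phrygian half cadence (weaker) and phrase 2 with a perfect authentic cadence (stronger): antecedent + consequent = a period.
The two phrases open with the same material (A / A'), so the period is parallel.

parallel period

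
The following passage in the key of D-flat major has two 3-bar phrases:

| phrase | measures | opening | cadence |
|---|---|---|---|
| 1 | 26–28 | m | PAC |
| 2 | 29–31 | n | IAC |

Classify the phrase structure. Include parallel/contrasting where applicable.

The second phrase closes with an imperfect authentic cadence, which is not stronger than the first phrase's perfect authentic cadence; without a weak→strong cadential pair there is no antecedent–consequent relationship, so this is a phrase group rather than a period.

phrase group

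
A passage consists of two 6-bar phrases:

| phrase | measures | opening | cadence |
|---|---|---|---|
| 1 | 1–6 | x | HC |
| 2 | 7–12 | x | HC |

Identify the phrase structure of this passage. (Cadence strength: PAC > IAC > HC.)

repeated phrase

Both phrases have the same opening (x) and the same cadence (half cadence): the second is a restatement, not a consequent, so this is a repeated phrase rather than a period.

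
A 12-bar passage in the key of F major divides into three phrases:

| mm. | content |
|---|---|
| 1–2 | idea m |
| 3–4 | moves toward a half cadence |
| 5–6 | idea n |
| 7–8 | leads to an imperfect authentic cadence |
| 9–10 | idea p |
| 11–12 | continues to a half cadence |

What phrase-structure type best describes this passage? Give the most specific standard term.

phrase group

The final phrase closes with a half cadence, which is not stronger than the preceding imperfect authentic cadence; the 3 phrases lack an overall antecedent–consequent design and so form a phrase group.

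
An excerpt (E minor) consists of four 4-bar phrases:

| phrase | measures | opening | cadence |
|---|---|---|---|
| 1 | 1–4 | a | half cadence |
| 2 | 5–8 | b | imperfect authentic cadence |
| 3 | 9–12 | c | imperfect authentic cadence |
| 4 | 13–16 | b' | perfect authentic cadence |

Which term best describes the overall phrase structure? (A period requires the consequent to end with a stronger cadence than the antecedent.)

contrasting double period

Four phrases in two halves: the first half (bars 1-8) ends with an imperfect authentic cadence, the second (mm. 9–16) with a perfect authentic cadence — a large antecedent–consequent pair, i.e. a double period.
Phrase 3 begins with different material from phrase 1, making it contrasting.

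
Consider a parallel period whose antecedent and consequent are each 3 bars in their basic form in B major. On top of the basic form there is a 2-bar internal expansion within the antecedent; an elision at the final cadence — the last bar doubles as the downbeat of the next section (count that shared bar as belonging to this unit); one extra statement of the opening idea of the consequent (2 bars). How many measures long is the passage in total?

Basic parallel period: 3 + 3 = 6 bars.
6 (basic form) + 2 (internal expansion) + 2 (extra statement) = 10.
The elision shares a bar with the next section but does not change this unit's count.

10 measures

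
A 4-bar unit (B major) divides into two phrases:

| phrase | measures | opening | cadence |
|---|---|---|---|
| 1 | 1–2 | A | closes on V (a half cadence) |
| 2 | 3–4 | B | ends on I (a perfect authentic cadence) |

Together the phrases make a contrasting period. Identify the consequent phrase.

phrase 2

The phrase ending with the weaker cadence (half cadence) is the antecedent; the one ending more conclusively (perfect authentic cadence) is the consequent. The consequent is phrase 2.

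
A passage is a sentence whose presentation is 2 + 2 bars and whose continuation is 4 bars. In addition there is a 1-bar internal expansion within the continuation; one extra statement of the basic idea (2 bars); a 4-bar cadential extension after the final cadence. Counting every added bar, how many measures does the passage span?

Basic sentence: 2 + 2 + 4 = 8 bars.
8 (basic form) + 1 (internal expansion) + 2 (extra statement) + 4 (cadential extension) = 15.

15 measures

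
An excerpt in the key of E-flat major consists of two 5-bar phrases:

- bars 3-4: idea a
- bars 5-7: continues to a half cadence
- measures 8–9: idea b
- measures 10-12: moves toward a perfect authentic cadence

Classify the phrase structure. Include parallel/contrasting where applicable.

Phrase 1 ends with a half cadence (weaker) and phrase 2 with a perfect authentic cadence (stronger): antecedent + consequent = a period.
The two phrases open with different material (a / b), so the period is contrasting.

contrasting period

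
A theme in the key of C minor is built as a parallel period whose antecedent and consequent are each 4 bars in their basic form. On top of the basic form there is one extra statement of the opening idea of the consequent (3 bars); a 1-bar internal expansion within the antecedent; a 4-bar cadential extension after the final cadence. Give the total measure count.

Basic parallel period: 4 + 4 = 8 bars.
8 (basic form) + 3 (extra statement) + 1 (internal expansion) + 4 (cadential extension) = 16.

16 measures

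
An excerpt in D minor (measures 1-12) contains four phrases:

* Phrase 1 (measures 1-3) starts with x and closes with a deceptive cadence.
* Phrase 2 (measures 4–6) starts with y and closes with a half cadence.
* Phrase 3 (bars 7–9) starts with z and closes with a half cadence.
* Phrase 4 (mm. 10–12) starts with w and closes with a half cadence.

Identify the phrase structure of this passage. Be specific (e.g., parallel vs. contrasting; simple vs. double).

phrase group

Phrase 4 ends with a half cadence, no stronger than phrase 2's half cadence, so the four phrases do not form a double period; nor do phrases 3–4 duplicate 1–2, so it is not a repeated period. With no phrase reaching a conclusive cadence, the passage is a phrase group.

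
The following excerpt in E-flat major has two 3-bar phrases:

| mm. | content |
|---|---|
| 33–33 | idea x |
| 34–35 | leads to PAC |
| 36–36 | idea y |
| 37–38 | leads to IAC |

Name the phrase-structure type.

The second phrase closes with an imperfect authentic cadence, which is not stronger than the first phrase's perfect authentic cadence; without a weak→strong cadential pair there is no antecedent–consequent relationship, so this is a phrase group rather than a period.

phrase group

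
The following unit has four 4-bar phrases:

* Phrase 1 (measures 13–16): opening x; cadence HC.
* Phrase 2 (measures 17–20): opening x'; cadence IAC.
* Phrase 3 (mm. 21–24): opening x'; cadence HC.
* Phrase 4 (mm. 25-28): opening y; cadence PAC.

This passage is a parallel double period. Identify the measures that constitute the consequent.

measures 21–28

In a double period the four phrases pair into a large antecedent (phrases 1–2, ending imperfect authentic cadence) and a large consequent (phrases 3–4, ending perfect authentic cadence). The consequent spans bars 21-28.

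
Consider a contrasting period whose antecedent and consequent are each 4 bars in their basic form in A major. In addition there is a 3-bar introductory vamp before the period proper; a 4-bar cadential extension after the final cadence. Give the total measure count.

Basic contrasting period: 4 + 4 = 8 bars.
8 (basic form) + 3 (introduction) + 4 (cadential extension) = 15.

15 measures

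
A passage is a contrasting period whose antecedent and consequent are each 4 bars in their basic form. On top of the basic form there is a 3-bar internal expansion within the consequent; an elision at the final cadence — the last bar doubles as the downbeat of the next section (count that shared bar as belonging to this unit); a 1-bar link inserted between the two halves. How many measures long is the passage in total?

Basic contrasting period: 4 + 4 = 8 bars.
8 (basic form) + 3 (internal expansion) + 1 (link) = 12.
The elision shares a bar with the next section but does not change this unit's count.

12 measures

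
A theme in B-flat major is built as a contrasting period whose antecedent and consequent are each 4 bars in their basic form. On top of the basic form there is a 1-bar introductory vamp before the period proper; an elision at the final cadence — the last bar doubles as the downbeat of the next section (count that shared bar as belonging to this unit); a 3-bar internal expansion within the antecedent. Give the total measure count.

12 measures

Basic contrasting period: 4 + 4 = 8 bars.
8 (basic form) + 1 (introduction) + 3 (internal expansion) = 12.
The elision shares a bar with the next section but does not change this unit's count.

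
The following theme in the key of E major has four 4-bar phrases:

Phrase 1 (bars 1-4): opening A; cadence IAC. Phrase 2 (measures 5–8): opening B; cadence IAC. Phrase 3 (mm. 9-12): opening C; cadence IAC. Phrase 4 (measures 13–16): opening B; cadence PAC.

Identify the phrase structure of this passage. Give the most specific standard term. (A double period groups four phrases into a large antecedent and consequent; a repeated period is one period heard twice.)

Four phrases in two halves: the first half (mm. 1–8) ends with an imperfect authentic cadence, the second (mm. 9–16) with a perfect authentic cadence — a large antecedent–consequent pair, i.e. a double period.
Phrase 3 begins with different material from phrase 1, making it contrasting.

contrasting double period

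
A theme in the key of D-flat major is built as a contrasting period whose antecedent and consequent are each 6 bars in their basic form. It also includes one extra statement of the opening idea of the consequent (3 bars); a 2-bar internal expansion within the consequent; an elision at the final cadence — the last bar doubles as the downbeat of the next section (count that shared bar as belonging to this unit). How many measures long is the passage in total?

17 measures

Basic contrasting period: 6 + 6 = 12 bars.
12 (basic form) + 3 (extra statement) + 2 (internal expansion) = 17.
The elision shares a bar with the next section but does not change this unit's count.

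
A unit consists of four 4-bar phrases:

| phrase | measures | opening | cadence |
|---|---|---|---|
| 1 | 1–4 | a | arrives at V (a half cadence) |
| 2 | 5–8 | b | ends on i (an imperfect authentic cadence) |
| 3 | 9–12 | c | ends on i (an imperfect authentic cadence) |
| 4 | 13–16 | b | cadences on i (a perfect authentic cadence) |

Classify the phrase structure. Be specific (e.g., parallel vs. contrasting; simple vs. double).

contrasting double period

Four phrases in two halves: the first half (mm. 1–8) ends with an imperfect authentic cadence, the second (mm. 9–16) with a perfect authentic cadence — a large antecedent–consequent pair, i.e. a double period.
Phrase 3 begins with different material from phrase 1, making it contrasting.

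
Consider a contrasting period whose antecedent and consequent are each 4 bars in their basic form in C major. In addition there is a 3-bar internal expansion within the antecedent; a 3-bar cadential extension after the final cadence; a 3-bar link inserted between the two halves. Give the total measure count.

Basic contrasting period: 4 + 4 = 8 bars.
8 (basic form) + 3 (internal expansion) + 3 (cadential extension) + 3 (link) = 17.

17 measures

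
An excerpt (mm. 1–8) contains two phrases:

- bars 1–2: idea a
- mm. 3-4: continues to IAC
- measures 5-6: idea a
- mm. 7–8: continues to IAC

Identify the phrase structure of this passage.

Both phrases have the same opening (a) and the same cadence (imperfect authentic cadence): the second is a restatement, not a consequent, so this is a repeated phrase rather than a period.

repeated phrase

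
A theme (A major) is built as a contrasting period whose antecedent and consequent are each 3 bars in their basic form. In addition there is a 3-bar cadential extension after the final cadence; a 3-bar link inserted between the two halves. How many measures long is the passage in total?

12 measures

Basic contrasting period: 3 + 3 = 6 bars.
6 (basic form) + 3 (cadential extension) + 3 (link) = 12.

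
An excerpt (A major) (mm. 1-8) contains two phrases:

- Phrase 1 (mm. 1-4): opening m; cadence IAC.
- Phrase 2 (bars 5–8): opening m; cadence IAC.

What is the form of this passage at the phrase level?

repeated phrase

Both phrases have the same opening (m) and the same cadence (imperfect authentic cadence): the second is a restatement, not a consequent, so this is a repeated phrase rather than a period.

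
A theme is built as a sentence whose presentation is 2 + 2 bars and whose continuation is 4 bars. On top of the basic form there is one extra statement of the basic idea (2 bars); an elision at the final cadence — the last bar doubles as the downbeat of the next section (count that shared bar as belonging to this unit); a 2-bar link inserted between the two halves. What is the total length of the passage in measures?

Basic sentence: 2 + 2 + 4 = 8 bars.
8 (basic form) + 2 (extra statement) + 2 (link) = 12.
The elision shares a bar with the next section but does not change this unit's count.

12 measures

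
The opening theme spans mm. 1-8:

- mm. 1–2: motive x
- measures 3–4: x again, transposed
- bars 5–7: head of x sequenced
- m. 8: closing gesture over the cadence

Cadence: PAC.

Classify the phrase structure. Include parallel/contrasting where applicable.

Basic idea (measures 1–2) + its repetition (mm. 3–4) form the presentation; fragmentation and cadence (mm. 5-8) form the continuation — the 8-bar whole is a sentence.

sentence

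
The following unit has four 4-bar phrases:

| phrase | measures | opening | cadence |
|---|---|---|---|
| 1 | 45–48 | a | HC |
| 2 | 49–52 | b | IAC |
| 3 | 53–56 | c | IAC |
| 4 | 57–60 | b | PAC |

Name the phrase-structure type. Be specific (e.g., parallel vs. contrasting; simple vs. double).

Four phrases in two halves: the first half (mm. 45–52) ends with an imperfect authentic cadence, the second (mm. 53–60) with a perfect authentic cadence — a large antecedent–consequent pair, i.e. a double period.
Phrase 3 begins with different material from phrase 1, making it contrasting.

contrasting double period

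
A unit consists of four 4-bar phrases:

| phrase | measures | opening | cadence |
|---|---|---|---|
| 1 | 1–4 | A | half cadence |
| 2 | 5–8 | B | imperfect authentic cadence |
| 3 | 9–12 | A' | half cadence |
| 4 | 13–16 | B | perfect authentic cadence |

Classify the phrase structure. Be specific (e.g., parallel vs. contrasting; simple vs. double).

Four phrases in two halves: the first half (mm. 1-8) ends with an imperfect authentic cadence, the second (mm. 9–16) with a perfect authentic cadence — a large antecedent–consequent pair, i.e. a double period.
Phrase 3 begins with the same material as phrase 1, making it parallel.

parallel double period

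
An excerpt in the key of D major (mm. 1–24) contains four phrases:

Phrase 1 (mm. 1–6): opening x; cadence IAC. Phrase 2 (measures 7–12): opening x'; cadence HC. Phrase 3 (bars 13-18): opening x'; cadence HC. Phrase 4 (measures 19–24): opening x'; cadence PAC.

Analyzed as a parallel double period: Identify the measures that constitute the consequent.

In a double period the four phrases pair into a large antecedent (phrases 1–2, ending half cadence) and a large consequent (phrases 3–4, ending perfect authentic cadence). The consequent spans measures 13-24.

measures 13–24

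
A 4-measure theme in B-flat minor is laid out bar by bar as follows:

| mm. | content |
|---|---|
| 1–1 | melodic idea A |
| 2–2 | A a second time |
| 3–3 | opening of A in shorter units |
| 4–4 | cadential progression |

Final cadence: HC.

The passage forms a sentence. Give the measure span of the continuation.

After the presentation (measures 1–2), the continuation covers the fragmentation through the cadence: mm. 3–4.

measures 3–4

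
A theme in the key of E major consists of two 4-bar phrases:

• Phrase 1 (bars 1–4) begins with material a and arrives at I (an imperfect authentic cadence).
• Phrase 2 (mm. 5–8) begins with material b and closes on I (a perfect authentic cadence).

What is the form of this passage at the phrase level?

Phrase 1 ends with an imperfect authentic cadence (weaker) and phrase 2 with a perfect authentic cadence (stronger): antecedent + consequent = a period.
The two phrases open with different material (a / b), so the period is contrasting.

contrasting period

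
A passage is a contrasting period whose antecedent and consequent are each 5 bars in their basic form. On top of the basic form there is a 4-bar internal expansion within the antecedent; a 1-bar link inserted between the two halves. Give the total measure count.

15 measures

Basic contrasting period: 5 + 5 = 10 bars.
10 (basic form) + 4 (internal expansion) + 1 (link) = 15.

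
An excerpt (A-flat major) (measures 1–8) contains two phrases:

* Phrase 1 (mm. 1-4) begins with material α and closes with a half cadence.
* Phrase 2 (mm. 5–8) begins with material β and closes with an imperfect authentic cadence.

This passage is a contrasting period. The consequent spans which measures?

measures 5–8

The antecedent is the phrase ending with the weaker cadence (half cadence, phrase 1) and the consequent the one ending more conclusively (imperfect authentic cadence, phrase 2); the consequent is bars 5-8.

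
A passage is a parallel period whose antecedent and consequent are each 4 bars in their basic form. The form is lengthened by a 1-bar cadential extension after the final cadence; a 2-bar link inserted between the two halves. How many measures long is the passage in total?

Basic parallel period: 4 + 4 = 8 bars.
8 (basic form) + 1 (cadential extension) + 2 (link) = 11.

11 measures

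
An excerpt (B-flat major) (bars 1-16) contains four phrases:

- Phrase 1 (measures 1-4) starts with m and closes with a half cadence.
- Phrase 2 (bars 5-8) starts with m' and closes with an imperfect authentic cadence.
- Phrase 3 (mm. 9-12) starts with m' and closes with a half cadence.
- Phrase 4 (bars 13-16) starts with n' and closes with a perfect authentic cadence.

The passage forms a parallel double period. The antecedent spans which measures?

measures 1–8

In a double period the four phrases pair into a large antecedent (phrases 1–2, ending imperfect authentic cadence) and a large consequent (phrases 3–4, ending perfect authentic cadence). The antecedent spans bars 1-8.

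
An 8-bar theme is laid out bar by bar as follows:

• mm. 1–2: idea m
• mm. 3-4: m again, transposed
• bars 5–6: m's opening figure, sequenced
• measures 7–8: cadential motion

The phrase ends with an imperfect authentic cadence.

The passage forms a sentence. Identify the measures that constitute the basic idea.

measures 1–2

The presentation of a sentence is the basic idea (measures 1–2) plus its repetition (mm. 3–4); the basic idea is therefore mm. 1–2.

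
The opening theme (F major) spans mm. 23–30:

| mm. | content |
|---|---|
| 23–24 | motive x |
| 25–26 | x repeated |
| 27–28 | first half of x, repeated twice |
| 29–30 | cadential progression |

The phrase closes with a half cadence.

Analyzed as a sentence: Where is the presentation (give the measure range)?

The presentation of a sentence is the basic idea (mm. 23–24) plus its repetition (mm. 25–26); the presentation is therefore bars 23–26.

measures 23–26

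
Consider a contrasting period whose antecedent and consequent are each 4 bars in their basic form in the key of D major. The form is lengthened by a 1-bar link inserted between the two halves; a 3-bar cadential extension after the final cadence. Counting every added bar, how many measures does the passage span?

12 measures

Basic contrasting period: 4 + 4 = 8 bars.
8 (basic form) + 1 (link) + 3 (cadential extension) = 12.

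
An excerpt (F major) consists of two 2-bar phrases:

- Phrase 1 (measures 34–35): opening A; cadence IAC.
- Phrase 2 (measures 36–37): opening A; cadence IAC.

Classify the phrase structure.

Both phrases have the same opening (A) and the same cadence (imperfect authentic cadence): the second is a restatement, not a consequent, so this is a repeated phrase rather than a period.

repeated phrase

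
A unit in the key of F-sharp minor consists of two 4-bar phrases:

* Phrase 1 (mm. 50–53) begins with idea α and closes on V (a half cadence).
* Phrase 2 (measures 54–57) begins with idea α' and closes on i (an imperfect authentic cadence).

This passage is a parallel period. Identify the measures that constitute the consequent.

measures 54–57

The antecedent is the phrase ending with the weaker cadence (half cadence, phrase 1) and the consequent the one ending more conclusively (imperfect authentic cadence, phrase 2); the consequent is bars 54-57.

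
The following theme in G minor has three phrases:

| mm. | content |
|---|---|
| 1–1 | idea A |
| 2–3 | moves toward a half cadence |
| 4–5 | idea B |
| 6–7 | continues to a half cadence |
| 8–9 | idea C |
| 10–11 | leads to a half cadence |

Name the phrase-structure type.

phrase group

The final phrase closes with a half cadence, which is not stronger than the preceding half cadence; the 3 phrases lack an overall antecedent–consequent design and so form a phrase group.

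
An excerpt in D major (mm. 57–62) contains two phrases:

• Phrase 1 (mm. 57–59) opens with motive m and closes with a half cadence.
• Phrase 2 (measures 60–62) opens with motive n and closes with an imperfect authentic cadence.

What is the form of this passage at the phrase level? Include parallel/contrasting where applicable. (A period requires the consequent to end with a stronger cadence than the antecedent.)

Phrase 1 ends with a half cadence (weaker) and phrase 2 with an imperfect authentic cadence (stronger): antecedent + consequent = a period.
The two phrases open with different material (m / n), so the period is contrasting.

contrasting period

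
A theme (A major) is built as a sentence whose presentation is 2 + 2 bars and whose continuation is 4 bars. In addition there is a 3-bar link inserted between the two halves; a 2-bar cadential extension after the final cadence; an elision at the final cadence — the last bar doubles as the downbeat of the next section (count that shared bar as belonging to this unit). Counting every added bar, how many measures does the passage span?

13 measures

Basic sentence: 2 + 2 + 4 = 8 bars.
8 (basic form) + 3 (link) + 2 (cadential extension) = 13.
The elision shares a bar with the next section but does not change this unit's count.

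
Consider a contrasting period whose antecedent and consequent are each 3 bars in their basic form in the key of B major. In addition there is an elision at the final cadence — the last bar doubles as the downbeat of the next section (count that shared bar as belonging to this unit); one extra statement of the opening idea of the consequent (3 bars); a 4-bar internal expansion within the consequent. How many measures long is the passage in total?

13 measures

Basic contrasting period: 3 + 3 = 6 bars.
6 (basic form) + 3 (extra statement) + 4 (internal expansion) = 13.
The elision shares a bar with the next section but does not change this unit's count.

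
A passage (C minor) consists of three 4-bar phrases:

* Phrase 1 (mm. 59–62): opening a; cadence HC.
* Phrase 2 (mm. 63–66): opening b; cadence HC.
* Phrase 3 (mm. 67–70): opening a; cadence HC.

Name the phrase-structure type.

phrase group

The final phrase closes with a half cadence, which is not stronger than the preceding half cadence; the 3 phrases lack an overall antecedent–consequent design and so form a phrase group.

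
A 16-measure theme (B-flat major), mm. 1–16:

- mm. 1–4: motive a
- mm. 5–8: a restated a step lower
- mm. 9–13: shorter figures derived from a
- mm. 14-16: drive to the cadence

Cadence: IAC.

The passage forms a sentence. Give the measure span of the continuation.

After the presentation (measures 1-8), the continuation covers the fragmentation through the cadence: mm. 9–16.

measures 9–16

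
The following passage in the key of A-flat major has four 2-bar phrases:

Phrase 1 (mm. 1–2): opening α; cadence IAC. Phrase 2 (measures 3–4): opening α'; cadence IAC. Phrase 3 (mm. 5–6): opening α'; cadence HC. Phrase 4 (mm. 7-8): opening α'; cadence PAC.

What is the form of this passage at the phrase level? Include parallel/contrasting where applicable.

parallel double period

Four phrases in two halves: the first half (mm. 1–4) ends with an imperfect authentic cadence, the second (bars 5–8) with a perfect authentic cadence — a large antecedent–consequent pair, i.e. a double period.
Phrase 3 begins with the same material as phrase 1, making it parallel.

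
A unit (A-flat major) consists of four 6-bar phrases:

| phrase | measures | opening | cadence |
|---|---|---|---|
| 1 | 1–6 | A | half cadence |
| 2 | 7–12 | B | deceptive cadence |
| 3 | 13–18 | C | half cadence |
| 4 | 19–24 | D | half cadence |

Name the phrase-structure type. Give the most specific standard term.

phrase group

Phrase 4 ends with a half cadence, no stronger than phrase 2's deceptive cadence, so the four phrases do not form a double period; nor do phrases 3–4 duplicate 1–2, so it is not a repeated period. With no phrase reaching a conclusive cadence, the passage is a phrase group.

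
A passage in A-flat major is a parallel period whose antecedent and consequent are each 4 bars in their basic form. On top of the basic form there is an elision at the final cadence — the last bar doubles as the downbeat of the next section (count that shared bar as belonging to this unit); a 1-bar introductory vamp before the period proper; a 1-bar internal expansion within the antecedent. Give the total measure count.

10 measures

Basic parallel period: 4 + 4 = 8 bars.
8 (basic form) + 1 (introduction) + 1 (internal expansion) = 10.
The elision shares a bar with the next section but does not change this unit's count.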